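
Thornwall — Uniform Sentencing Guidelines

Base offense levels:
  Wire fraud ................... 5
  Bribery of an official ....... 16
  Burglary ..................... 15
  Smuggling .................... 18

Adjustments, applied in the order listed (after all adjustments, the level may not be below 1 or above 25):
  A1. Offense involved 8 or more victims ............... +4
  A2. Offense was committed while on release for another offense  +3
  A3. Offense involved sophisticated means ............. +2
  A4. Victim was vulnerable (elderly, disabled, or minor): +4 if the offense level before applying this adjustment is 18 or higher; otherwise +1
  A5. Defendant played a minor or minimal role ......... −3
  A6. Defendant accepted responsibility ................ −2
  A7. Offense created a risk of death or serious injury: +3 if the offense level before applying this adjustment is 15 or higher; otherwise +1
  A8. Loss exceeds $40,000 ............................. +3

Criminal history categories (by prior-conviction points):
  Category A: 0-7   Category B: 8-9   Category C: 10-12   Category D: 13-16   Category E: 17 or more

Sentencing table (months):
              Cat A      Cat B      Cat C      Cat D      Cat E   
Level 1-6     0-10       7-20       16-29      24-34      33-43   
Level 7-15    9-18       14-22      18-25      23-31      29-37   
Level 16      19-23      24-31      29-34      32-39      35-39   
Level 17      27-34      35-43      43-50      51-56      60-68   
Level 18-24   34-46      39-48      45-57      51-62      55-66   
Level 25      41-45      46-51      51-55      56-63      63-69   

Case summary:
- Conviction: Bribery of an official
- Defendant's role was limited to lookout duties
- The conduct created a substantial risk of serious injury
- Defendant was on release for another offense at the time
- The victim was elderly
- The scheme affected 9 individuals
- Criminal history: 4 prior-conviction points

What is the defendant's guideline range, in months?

41-45 months

Base offense level for bribery of an official: 16.
A1 applies: 16 + 4 = 20.
A2 applies: 20 + 3 = 23.
A3 does not apply.
A4 applies (level before this adjustment is 23 ≥ 18, so +4): 23 + 4 = 27.
A5 applies: 27 − 3 = 24.
A6 does not apply.
A7 applies (level before this adjustment is 24 ≥ 15, so +3): 24 + 3 = 27.
A8 does not apply.
Level 27 exceeds the maximum of 25; capped at 25.
Final offense level: 25.
Criminal history: 4 prior points → Category A (0-7).
Level 25 falls in the 25 band.
Grid: Level 25 × Category A = 41-45 months.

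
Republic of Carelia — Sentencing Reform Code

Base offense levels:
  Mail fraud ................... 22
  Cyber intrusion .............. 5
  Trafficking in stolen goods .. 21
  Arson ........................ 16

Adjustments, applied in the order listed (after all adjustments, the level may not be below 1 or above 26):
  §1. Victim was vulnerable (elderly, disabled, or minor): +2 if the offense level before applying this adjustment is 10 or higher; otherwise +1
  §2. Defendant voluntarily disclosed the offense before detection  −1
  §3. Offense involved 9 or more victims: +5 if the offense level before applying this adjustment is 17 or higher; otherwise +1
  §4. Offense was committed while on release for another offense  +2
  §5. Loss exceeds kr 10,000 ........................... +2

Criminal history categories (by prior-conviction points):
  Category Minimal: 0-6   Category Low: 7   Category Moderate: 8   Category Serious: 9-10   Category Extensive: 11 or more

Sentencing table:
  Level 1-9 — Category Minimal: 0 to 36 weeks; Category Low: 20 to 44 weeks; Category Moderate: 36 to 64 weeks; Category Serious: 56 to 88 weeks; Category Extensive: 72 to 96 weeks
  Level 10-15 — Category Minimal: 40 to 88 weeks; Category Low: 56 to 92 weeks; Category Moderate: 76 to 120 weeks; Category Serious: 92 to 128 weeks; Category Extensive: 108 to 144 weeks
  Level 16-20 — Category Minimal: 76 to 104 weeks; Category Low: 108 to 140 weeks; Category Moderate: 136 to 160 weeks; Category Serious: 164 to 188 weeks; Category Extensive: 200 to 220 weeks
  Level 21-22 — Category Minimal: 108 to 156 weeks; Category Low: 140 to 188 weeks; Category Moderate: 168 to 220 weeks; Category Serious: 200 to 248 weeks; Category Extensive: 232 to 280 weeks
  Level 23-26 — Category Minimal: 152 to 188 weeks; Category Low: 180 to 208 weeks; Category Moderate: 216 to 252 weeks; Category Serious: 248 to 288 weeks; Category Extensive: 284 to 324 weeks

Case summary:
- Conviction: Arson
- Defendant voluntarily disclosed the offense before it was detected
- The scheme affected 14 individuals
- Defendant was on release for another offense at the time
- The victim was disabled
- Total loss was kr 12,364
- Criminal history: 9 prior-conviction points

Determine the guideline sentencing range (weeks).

Base offense level for arson: 16.
§1 applies (level before this adjustment is 16 ≥ 10, so +2): 16 + 2 = 18.
§2 applies: 18 − 1 = 17.
§3 applies (level before this adjustment is 17 ≥ 17, so +5): 17 + 5 = 22.
§4 applies: 22 + 2 = 24.
§5 applies: 24 + 2 = 26.
Final offense level: 26.
Criminal history: 9 prior points → Category Serious (9-10).
Level 26 falls in the 23-26 band.
Grid: Level 23-26 × Category Serious = 248-288 weeks.

248-288 weeks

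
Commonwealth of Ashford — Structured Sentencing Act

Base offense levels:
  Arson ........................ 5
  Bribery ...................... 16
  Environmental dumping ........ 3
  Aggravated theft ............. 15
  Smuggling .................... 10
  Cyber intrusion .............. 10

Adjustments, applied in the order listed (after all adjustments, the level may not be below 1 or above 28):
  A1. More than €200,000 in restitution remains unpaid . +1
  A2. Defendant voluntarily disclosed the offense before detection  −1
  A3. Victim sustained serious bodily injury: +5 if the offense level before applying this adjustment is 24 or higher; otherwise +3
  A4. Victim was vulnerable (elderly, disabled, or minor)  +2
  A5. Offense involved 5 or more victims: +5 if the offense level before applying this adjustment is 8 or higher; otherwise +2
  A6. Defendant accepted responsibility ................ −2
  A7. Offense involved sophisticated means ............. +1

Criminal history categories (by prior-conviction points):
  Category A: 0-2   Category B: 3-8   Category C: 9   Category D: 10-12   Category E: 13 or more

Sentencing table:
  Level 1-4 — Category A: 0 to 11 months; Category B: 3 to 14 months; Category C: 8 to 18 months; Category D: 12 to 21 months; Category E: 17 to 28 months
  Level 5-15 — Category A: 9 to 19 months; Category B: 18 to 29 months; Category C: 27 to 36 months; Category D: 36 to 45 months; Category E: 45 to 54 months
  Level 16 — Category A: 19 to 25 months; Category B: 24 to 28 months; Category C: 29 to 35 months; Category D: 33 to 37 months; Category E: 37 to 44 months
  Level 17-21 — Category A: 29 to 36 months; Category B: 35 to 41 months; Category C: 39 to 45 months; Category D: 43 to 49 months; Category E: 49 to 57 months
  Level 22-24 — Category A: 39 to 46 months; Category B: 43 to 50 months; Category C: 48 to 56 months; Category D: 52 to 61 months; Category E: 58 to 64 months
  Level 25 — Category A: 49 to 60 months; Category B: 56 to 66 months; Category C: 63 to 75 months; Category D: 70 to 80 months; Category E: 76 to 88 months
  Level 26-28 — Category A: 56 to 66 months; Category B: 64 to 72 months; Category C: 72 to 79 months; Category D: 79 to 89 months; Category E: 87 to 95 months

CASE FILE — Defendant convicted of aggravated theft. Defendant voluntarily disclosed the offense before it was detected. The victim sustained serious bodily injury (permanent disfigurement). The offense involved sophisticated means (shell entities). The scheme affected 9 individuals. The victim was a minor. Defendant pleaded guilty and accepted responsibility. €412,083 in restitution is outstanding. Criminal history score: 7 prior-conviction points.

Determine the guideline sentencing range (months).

43-50 months

Base offense level for aggravated theft: 15.
A1 applies: 15 + 1 = 16.
A2 applies: 16 − 1 = 15.
A3 applies (level before this adjustment is 15 < 24, so +3): 15 + 3 = 18.
A4 applies: 18 + 2 = 20.
A5 applies (level before this adjustment is 20 ≥ 8, so +5): 20 + 5 = 25.
A6 applies: 25 − 2 = 23.
A7 applies: 23 + 1 = 24.
Final offense level: 24.
Criminal history: 7 prior points → Category B (3-8).
Level 24 falls in the 22-24 band.
Grid: Level 22-24 × Category B = 43-50 months.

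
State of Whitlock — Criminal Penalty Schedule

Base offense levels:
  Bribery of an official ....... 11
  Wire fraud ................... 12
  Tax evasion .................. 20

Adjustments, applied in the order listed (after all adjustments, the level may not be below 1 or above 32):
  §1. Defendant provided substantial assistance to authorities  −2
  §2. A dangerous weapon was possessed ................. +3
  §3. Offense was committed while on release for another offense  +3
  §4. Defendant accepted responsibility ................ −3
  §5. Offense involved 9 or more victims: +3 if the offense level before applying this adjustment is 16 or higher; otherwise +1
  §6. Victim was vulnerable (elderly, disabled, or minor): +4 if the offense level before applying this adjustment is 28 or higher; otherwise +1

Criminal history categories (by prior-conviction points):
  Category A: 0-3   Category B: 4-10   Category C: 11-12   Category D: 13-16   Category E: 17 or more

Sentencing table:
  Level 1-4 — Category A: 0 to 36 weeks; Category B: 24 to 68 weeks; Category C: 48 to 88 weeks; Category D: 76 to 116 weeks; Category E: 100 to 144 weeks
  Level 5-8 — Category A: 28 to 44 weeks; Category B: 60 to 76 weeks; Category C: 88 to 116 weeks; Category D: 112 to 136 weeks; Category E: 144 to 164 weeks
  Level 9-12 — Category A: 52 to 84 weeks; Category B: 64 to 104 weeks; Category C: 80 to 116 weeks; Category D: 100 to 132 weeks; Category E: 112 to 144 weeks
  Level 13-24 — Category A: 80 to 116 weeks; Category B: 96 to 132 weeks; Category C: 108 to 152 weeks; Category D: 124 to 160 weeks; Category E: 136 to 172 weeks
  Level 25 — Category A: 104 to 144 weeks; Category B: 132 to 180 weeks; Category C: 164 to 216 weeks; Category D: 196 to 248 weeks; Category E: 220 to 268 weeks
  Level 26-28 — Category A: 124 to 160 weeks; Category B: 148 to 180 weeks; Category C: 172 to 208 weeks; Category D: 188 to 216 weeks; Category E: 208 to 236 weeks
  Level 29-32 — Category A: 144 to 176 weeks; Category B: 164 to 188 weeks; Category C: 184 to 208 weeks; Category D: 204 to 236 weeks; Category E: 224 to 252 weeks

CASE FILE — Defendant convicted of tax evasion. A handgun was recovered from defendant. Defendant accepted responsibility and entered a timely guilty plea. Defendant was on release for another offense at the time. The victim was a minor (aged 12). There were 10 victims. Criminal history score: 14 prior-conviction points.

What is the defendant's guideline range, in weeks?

Base offense level for tax evasion: 20.
§2 applies: 20 + 3 = 23.
§3 applies: 23 + 3 = 26.
§4 applies: 26 − 3 = 23.
§5 applies (level before this adjustment is 23 ≥ 16, so +3): 23 + 3 = 26.
§6 applies (level before this adjustment is 26 < 28, so +1): 26 + 1 = 27.
Final offense level: 27.
Criminal history: 14 prior points → Category D (13-16).
Level 27 falls in the 26-28 band.
Grid: Level 26-28 × Category D = 188-216 weeks.

188-216 weeks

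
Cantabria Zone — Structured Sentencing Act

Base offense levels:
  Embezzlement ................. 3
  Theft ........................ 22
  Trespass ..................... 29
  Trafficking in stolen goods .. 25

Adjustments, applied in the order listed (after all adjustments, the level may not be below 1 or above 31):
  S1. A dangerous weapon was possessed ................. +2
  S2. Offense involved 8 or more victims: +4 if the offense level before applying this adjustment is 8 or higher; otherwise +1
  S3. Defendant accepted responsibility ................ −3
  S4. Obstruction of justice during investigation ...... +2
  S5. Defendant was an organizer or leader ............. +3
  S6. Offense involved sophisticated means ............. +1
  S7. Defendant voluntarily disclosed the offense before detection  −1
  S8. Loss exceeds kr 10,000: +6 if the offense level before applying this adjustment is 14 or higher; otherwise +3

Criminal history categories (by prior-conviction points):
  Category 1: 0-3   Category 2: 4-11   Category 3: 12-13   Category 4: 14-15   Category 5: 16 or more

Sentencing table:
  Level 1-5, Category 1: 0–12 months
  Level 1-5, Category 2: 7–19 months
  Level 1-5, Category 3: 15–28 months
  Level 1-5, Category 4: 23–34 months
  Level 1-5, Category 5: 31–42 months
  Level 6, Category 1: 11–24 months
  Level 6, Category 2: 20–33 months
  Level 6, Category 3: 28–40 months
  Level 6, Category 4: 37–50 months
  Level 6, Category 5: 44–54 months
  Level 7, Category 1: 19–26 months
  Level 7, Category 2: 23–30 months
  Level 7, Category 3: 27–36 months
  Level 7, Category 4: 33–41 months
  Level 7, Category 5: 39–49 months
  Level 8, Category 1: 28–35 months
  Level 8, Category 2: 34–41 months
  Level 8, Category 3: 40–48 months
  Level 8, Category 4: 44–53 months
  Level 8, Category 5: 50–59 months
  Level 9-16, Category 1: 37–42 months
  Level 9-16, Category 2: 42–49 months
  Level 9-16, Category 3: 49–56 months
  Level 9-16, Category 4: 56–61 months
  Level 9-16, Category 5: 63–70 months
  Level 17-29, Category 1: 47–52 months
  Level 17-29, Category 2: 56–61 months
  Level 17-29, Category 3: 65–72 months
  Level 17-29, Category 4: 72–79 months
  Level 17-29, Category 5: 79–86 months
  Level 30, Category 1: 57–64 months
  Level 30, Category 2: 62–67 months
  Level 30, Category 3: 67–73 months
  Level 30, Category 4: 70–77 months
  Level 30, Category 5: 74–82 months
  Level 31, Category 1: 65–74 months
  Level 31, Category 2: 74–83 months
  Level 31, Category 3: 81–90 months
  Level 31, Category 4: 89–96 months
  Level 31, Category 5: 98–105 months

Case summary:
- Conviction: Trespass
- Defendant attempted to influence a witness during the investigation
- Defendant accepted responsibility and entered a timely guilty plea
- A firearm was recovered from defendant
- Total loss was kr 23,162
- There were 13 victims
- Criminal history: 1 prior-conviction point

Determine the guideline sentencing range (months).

65-74 months

Base offense level for trespass: 29.
S1 applies: 29 + 2 = 31.
S2 applies (level before this adjustment is 31 ≥ 8, so +4): 31 + 4 = 35.
S3 applies: 35 − 3 = 32.
S4 applies: 32 + 2 = 34.
S5 does not apply.
S8 applies (level before this adjustment is 34 ≥ 14, so +6): 34 + 6 = 40.
Level 40 exceeds the maximum of 31; capped at 31.
Final offense level: 31.
Criminal history: 1 prior point → Category 1 (0-3).
Level 31 falls in the 31 band.
Grid: Level 31 × Category 1 = 65-74 months.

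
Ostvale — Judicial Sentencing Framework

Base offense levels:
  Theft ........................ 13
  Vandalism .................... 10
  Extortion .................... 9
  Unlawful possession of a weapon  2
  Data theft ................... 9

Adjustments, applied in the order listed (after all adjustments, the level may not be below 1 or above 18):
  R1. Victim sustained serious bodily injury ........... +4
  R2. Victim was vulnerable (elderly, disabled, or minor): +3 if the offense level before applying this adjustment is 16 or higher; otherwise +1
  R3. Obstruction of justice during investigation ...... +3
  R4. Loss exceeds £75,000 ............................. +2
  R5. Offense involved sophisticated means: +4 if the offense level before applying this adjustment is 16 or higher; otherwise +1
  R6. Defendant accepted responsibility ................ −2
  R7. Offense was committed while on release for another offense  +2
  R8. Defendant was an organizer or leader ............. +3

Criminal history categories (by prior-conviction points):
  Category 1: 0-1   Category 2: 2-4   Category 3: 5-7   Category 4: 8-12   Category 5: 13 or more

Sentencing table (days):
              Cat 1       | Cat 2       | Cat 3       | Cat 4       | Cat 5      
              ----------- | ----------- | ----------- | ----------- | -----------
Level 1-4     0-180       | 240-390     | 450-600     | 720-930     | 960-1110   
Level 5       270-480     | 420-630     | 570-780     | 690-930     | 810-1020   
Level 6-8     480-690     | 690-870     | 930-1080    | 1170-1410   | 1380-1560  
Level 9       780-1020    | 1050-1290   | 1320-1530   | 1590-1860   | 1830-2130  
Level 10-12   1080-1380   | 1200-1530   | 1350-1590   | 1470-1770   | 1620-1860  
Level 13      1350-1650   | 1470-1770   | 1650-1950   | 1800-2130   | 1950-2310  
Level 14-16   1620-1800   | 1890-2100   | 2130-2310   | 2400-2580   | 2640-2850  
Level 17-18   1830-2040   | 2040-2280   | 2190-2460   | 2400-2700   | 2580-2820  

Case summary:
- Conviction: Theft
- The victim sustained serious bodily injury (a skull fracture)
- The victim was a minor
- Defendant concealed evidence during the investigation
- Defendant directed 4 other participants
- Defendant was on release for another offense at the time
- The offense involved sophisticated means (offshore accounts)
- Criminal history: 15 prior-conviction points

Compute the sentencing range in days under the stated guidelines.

2580-2820 days

Base offense level for theft: 13.
R1 applies: 13 + 4 = 17.
R2 applies (level before this adjustment is 17 ≥ 16, so +3): 17 + 3 = 20.
R3 applies: 20 + 3 = 23.
R5 applies (level before this adjustment is 23 ≥ 16, so +4): 23 + 4 = 27.
R7 applies: 27 + 2 = 29.
R8 applies: 29 + 3 = 32.
Level 32 exceeds the maximum of 18; capped at 18.
Final offense level: 18.
Criminal history: 15 prior points → Category 5 (13+).
Level 18 falls in the 17-18 band.
Grid: Level 17-18 × Category 5 = 2580-2820 days.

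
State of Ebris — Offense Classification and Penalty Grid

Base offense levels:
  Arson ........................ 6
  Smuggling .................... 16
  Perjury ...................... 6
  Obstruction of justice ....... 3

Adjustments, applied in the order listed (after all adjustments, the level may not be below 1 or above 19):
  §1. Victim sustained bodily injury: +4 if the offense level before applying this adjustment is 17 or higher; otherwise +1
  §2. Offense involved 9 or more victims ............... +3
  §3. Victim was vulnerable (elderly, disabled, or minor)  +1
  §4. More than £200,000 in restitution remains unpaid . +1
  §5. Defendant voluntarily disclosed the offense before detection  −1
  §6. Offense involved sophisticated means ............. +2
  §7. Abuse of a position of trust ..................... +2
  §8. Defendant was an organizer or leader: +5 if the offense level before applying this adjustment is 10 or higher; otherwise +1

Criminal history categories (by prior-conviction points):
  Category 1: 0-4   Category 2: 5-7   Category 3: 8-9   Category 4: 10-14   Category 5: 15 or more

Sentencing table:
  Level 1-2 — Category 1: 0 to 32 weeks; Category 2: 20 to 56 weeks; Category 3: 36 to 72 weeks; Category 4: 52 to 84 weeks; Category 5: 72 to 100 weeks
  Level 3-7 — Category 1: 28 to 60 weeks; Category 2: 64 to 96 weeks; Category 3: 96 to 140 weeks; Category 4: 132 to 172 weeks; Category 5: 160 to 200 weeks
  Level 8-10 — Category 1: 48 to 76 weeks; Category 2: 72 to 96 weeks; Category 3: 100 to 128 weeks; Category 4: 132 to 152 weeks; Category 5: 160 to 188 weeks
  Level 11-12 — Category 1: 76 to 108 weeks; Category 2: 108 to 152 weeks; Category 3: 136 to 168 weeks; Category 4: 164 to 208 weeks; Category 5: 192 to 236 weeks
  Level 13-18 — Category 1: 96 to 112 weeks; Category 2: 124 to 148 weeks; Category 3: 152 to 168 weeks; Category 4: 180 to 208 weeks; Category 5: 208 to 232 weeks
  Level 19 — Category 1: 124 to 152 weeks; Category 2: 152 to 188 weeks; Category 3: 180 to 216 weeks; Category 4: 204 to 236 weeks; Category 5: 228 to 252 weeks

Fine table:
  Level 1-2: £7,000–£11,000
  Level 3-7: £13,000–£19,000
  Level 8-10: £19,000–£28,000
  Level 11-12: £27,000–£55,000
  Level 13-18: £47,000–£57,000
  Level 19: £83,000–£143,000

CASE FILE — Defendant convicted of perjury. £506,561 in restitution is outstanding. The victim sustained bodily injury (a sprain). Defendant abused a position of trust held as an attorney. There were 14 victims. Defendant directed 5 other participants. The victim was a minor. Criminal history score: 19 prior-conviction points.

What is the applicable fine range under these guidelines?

Base offense level for perjury: 6.
§1 applies (level before this adjustment is 6 < 17, so +1): 6 + 1 = 7.
§2 applies: 7 + 3 = 10.
§3 applies: 10 + 1 = 11.
§4 applies: 11 + 1 = 12.
§5 does not apply.
§6 does not apply.
§7 applies: 12 + 2 = 14.
§8 applies (level before this adjustment is 14 ≥ 10, so +5): 14 + 5 = 19.
Final offense level: 19.
Level 19 falls in the 19 band.
Fine table: Level 19 → £83,000–£143,000.

£83,000–£143,000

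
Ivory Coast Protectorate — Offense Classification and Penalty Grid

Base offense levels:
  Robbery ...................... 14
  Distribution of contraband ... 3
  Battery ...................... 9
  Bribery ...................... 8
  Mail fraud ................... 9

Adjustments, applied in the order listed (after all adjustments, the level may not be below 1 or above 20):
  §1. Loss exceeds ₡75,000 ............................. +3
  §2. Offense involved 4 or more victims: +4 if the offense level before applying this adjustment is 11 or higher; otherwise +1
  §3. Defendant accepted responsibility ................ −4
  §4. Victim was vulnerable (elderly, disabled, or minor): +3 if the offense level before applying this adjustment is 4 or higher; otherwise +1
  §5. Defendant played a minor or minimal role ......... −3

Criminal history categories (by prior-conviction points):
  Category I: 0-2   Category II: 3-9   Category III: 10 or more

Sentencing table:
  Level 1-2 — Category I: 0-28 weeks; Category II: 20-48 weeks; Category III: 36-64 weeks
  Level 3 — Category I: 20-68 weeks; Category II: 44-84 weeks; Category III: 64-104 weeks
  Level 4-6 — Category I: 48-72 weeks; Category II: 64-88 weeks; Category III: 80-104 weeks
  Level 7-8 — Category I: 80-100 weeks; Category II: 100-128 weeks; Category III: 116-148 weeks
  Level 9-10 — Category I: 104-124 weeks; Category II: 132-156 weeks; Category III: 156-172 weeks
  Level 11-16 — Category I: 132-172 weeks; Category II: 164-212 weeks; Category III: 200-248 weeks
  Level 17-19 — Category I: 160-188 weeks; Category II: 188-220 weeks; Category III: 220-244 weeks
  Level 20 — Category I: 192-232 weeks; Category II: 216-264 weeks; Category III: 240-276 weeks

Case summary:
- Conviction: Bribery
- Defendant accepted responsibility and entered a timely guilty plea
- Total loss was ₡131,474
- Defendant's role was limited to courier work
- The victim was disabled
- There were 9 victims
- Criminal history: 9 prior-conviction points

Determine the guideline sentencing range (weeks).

Base offense level for bribery: 8.
§1 applies: 8 + 3 = 11.
§2 applies (level before this adjustment is 11 ≥ 11, so +4): 11 + 4 = 15.
§3 applies: 15 − 4 = 11.
§4 applies (level before this adjustment is 11 ≥ 4, so +3): 11 + 3 = 14.
§5 applies: 14 − 3 = 11.
Final offense level: 11.
Criminal history: 9 prior points → Category II (3-9).
Level 11 falls in the 11-16 band.
Grid: Level 11-16 × Category II = 164-212 weeks.

164-212 weeks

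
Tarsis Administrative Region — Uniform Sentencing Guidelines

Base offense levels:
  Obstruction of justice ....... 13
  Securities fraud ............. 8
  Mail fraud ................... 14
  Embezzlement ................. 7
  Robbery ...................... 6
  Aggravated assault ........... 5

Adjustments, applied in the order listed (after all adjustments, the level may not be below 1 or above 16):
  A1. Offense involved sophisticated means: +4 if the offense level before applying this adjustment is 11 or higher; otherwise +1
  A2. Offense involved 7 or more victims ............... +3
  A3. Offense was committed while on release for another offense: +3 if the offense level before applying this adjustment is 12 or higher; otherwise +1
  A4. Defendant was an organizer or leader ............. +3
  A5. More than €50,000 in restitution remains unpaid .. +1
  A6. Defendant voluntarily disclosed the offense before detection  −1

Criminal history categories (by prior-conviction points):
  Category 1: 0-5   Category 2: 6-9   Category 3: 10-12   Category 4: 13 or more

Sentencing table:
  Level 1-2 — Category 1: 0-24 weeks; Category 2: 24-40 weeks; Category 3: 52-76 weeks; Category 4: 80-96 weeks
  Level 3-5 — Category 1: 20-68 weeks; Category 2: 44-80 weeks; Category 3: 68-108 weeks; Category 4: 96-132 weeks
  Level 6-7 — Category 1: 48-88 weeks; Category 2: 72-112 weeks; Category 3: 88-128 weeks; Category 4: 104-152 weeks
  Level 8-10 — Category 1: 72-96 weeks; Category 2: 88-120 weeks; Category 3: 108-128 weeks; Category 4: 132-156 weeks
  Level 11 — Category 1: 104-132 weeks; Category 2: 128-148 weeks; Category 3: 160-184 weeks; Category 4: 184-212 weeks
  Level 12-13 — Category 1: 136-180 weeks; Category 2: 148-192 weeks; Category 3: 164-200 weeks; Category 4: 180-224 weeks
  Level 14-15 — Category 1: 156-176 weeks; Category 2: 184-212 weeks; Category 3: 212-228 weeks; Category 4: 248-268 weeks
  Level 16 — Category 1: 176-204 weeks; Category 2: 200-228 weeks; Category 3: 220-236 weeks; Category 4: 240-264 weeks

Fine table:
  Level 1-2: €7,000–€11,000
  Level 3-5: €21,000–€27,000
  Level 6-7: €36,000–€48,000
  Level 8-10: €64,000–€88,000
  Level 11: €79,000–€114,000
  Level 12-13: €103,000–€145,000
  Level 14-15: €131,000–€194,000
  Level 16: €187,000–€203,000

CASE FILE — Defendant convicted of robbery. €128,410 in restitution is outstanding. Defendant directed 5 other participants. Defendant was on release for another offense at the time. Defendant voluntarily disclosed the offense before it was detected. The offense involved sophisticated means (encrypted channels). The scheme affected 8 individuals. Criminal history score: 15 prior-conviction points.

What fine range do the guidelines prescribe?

€131,000–€194,000

Base offense level for robbery: 6.
A1 applies (level before this adjustment is 6 < 11, so +1): 6 + 1 = 7.
A2 applies: 7 + 3 = 10.
A3 applies (level before this adjustment is 10 < 12, so +1): 10 + 1 = 11.
A4 applies: 11 + 3 = 14.
A5 applies: 14 + 1 = 15.
A6 applies: 15 − 1 = 14.
Final offense level: 14.
Level 14 falls in the 14-15 band.
Fine table: Level 14-15 → €131,000–€194,000.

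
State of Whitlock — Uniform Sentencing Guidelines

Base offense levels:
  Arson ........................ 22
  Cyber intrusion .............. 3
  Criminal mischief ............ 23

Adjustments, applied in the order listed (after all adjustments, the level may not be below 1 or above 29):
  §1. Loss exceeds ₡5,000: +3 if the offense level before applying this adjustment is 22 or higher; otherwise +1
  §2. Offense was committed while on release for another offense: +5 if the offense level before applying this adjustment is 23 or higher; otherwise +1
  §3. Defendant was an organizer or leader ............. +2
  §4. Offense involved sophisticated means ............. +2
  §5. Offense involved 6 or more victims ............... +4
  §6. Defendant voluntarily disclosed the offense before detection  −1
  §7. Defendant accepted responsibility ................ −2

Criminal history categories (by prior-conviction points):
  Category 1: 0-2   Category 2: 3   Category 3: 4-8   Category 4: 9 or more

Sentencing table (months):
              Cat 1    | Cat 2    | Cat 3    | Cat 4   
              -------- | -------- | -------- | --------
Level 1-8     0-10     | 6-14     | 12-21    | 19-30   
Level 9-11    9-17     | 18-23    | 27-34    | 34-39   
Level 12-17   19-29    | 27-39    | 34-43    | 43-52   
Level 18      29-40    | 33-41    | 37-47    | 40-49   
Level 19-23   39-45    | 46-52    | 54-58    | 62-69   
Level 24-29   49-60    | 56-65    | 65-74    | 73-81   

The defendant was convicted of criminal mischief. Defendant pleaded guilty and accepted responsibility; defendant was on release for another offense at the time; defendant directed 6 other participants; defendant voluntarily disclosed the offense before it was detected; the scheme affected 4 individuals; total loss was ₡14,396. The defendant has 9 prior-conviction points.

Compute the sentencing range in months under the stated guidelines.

73-81 months

Base offense level for criminal mischief: 23.
§1 applies (level before this adjustment is 23 ≥ 22, so +3): 23 + 3 = 26.
§2 applies (level before this adjustment is 26 ≥ 23, so +5): 26 + 5 = 31.
§3 applies: 31 + 2 = 33.
§4 does not apply.
§6 applies: 33 − 1 = 32.
§7 applies: 32 − 2 = 30.
Level 30 exceeds the maximum of 29; capped at 29.
Final offense level: 29.
Criminal history: 9 prior points → Category 4 (9+).
Level 29 falls in the 24-29 band.
Grid: Level 24-29 × Category 4 = 73-81 months.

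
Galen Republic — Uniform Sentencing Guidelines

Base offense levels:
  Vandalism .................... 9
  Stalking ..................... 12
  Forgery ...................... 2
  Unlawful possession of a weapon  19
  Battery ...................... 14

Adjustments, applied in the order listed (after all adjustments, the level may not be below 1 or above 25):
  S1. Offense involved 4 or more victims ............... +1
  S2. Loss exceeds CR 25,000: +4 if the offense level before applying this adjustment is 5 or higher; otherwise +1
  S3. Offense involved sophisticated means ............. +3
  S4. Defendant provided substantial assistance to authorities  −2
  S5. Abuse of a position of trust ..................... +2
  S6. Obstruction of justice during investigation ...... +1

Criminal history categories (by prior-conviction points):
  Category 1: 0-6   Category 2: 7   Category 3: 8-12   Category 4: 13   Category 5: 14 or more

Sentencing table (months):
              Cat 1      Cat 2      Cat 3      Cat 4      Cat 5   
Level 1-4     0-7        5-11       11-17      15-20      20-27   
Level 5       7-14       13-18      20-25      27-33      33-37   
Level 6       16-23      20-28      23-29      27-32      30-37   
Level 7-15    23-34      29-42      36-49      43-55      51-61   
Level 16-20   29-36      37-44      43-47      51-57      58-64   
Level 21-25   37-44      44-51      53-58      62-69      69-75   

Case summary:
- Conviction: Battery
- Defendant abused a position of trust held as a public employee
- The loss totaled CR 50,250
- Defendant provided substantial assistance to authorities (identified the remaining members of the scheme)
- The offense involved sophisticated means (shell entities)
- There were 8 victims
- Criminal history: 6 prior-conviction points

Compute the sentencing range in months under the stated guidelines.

37-44 months

Base offense level for battery: 14.
S1 applies: 14 + 1 = 15.
S2 applies (level before this adjustment is 15 ≥ 5, so +4): 15 + 4 = 19.
S3 applies: 19 + 3 = 22.
S4 applies: 22 − 2 = 20.
S5 applies: 20 + 2 = 22.
S6 does not apply.
Final offense level: 22.
Criminal history: 6 prior points → Category 1 (0-6).
Level 22 falls in the 21-25 band.
Grid: Level 21-25 × Category 1 = 37-44 months.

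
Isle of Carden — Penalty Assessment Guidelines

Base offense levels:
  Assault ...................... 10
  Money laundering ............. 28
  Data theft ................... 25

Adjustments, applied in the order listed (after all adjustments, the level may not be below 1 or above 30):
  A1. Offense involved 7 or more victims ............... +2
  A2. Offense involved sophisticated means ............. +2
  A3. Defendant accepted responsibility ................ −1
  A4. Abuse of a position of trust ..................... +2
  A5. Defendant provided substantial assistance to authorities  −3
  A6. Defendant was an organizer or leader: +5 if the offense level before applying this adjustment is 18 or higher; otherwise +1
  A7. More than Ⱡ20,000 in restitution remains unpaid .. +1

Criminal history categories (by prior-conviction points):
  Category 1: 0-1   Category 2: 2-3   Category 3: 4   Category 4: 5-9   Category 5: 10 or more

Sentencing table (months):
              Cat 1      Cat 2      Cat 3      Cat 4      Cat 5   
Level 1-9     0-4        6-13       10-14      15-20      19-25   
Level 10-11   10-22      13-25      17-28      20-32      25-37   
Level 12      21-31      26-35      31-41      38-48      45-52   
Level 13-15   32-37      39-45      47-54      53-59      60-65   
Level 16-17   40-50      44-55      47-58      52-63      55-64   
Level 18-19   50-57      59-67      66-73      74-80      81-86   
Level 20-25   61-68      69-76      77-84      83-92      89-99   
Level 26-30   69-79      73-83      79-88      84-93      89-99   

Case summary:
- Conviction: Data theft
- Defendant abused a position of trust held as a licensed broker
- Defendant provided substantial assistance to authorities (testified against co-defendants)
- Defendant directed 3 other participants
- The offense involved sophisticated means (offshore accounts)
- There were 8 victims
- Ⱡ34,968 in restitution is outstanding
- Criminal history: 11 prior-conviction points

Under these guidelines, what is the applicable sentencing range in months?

Base offense level for data theft: 25.
A1 applies: 25 + 2 = 27.
A2 applies: 27 + 2 = 29.
A4 applies: 29 + 2 = 31.
A5 applies: 31 − 3 = 28.
A6 applies (level before this adjustment is 28 ≥ 18, so +5): 28 + 5 = 33.
A7 applies: 33 + 1 = 34.
Level 34 exceeds the maximum of 30; capped at 30.
Final offense level: 30.
Criminal history: 11 prior points → Category 5 (10+).
Level 30 falls in the 26-30 band.
Grid: Level 26-30 × Category 5 = 89-99 months.

89-99 months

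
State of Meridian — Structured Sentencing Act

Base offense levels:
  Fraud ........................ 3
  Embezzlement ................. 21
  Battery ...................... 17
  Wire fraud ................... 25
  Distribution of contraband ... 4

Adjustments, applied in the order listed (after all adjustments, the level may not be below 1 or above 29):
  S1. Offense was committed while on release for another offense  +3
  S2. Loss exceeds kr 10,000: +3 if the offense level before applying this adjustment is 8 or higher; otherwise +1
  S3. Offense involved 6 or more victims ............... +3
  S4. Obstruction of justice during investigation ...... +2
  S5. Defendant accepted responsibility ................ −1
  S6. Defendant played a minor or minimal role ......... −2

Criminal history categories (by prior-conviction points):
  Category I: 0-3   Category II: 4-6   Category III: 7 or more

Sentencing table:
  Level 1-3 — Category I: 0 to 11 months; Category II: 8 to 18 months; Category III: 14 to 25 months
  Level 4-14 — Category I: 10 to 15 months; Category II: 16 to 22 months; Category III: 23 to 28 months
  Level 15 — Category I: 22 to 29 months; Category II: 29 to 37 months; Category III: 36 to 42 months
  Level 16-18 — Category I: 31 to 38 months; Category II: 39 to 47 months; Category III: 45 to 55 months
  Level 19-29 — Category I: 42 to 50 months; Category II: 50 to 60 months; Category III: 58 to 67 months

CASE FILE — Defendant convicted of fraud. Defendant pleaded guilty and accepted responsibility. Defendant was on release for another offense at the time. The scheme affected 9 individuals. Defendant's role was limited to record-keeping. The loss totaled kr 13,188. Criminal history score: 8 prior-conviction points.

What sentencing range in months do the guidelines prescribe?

23-28 months

Base offense level for fraud: 3.
S1 applies: 3 + 3 = 6.
S2 applies (level before this adjustment is 6 < 8, so +1): 6 + 1 = 7.
S3 applies: 7 + 3 = 10.
S5 applies: 10 − 1 = 9.
S6 applies: 9 − 2 = 7.
Final offense level: 7.
Criminal history: 8 prior points → Category III (7+).
Level 7 falls in the 4-14 band.
Grid: Level 4-14 × Category III = 23-28 months.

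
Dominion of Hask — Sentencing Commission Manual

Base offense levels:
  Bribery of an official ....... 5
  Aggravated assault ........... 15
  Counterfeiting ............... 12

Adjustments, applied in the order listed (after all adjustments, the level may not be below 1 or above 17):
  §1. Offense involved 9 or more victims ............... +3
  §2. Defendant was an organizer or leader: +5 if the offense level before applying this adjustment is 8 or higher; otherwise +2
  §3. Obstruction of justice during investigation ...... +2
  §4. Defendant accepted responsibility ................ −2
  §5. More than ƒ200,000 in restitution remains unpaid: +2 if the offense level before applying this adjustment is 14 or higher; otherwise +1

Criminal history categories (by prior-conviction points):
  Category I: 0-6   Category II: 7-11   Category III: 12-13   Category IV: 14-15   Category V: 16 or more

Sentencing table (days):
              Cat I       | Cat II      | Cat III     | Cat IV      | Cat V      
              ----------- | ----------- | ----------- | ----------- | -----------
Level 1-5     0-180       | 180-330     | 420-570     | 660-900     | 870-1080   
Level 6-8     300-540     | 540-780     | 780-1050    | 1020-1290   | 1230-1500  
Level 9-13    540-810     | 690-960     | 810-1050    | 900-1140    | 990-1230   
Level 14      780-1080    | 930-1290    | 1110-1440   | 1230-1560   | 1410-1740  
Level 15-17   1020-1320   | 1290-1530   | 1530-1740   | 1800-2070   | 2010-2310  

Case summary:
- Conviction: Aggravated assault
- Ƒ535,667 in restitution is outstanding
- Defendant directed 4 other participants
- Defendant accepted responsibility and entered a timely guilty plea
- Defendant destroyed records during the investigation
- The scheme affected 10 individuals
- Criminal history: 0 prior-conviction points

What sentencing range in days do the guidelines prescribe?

Base offense level for aggravated assault: 15.
§1 applies: 15 + 3 = 18.
§2 applies (level before this adjustment is 18 ≥ 8, so +5): 18 + 5 = 23.
§3 applies: 23 + 2 = 25.
§4 applies: 25 − 2 = 23.
§5 applies (level before this adjustment is 23 ≥ 14, so +2): 23 + 2 = 25.
Level 25 exceeds the maximum of 17; capped at 17.
Final offense level: 17.
Criminal history: 0 prior points → Category I (0-6).
Level 17 falls in the 15-17 band.
Grid: Level 15-17 × Category I = 1020-1320 days.

1020-1320 days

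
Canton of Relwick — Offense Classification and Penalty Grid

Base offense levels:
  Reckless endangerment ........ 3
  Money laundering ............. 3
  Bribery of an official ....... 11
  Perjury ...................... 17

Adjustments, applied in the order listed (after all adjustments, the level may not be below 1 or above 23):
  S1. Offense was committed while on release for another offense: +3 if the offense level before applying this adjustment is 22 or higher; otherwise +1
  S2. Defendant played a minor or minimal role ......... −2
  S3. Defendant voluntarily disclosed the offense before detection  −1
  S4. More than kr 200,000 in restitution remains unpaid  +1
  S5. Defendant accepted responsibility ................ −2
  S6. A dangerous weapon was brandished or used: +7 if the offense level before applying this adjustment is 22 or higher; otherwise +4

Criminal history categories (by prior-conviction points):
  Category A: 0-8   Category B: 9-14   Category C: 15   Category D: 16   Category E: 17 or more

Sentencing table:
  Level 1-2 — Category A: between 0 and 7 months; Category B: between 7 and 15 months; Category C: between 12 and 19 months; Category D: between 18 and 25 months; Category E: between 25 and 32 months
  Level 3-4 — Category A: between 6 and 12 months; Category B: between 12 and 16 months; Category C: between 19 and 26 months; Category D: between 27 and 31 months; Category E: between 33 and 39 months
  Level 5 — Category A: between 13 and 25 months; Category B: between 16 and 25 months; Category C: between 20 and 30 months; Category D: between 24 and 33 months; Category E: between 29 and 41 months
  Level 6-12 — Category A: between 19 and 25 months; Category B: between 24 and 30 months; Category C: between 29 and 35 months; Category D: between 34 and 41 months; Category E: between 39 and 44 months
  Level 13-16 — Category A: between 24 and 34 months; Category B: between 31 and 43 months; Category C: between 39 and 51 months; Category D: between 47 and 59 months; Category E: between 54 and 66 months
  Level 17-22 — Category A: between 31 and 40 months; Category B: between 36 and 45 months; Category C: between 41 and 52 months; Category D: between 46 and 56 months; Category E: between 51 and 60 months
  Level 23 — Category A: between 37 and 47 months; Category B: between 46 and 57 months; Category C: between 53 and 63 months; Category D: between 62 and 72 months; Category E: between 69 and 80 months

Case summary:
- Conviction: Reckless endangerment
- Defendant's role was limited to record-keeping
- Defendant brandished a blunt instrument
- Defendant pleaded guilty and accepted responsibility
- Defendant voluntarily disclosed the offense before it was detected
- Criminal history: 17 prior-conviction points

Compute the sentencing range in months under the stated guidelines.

25-32 months

Base offense level for reckless endangerment: 3.
S2 applies: 3 − 2 = 1.
S3 applies: 1 − 1 = 0.
S5 applies: 0 − 2 = -2.
S6 applies (level before this adjustment is -2 < 22, so +4): -2 + 4 = 2.
Final offense level: 2.
Criminal history: 17 prior points → Category E (17+).
Level 2 falls in the 1-2 band.
Grid: Level 1-2 × Category E = 25-32 months.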